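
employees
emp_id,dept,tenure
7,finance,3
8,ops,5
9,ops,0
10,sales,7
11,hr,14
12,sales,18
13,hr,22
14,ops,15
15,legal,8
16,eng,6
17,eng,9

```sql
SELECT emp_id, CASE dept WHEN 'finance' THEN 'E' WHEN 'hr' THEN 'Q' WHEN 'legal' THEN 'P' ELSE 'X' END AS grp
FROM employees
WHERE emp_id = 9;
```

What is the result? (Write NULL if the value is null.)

emp_id = 9: dept=ops, tenure=0.
dept='finance' → false
dept='hr' → false
dept='legal' → false
No prior WHEN matched → ELSE → X

X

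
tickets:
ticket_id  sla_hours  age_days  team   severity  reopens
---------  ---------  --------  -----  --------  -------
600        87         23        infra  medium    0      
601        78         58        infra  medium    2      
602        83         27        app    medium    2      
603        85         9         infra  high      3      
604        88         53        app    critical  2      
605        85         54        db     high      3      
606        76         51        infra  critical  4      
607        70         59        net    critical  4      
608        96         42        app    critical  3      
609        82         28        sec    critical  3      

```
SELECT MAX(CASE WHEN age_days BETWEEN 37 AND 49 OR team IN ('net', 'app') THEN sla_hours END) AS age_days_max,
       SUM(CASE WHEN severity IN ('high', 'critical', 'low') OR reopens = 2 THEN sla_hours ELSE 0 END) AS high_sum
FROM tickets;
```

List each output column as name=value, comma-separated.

[age_days_max: age_days BETWEEN 37 AND 49 OR team IN ('net', 'app')]
ticket_id=600: ✗
ticket_id=601: ✗
ticket_id=602: ✓ → 83
ticket_id=603: ✗
ticket_id=604: ✓ → 88
ticket_id=605: ✗
ticket_id=606: ✗
ticket_id=607: ✓ → 70
ticket_id=608: ✓ → 96
ticket_id=609: ✗
age_days_max = MAX(83, 88, 70, 96) = 96
—
[high_sum: severity IN ('high', 'critical', 'low') OR reopens = 2]
ticket_id=600: ✗
ticket_id=601: ✓ → 78
ticket_id=602: ✓ → 83
ticket_id=603: ✓ → 85
ticket_id=604: ✓ → 88
ticket_id=605: ✓ → 85
ticket_id=606: ✓ → 76
ticket_id=607: ✓ → 70
ticket_id=608: ✓ → 96
ticket_id=609: ✓ → 82
high_sum = 78 + 83 + 85 + 88 + 85 + 76 + 70 + 96 + 82 = 743

age_days_max=96, high_sum=743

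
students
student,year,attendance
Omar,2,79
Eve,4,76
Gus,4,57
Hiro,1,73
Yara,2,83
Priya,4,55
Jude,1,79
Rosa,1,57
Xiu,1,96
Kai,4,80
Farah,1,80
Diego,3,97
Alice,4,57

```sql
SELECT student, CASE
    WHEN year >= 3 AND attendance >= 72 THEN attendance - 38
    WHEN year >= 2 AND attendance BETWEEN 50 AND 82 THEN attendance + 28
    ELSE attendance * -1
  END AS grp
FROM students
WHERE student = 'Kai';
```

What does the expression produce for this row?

student = Kai: year=4, attendance=80.
year >= 3 AND attendance >= 72 → true → 42

42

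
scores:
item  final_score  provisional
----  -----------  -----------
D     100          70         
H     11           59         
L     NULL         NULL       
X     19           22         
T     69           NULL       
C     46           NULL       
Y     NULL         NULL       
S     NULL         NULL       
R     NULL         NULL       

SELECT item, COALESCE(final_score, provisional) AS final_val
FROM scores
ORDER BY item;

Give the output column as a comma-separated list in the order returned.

item=C: final_score=46 → 46
item=D: final_score=100 → 100
item=H: final_score=11 → 11
item=L: final_score=NULL, provisional=NULL (all NULL) → NULL
item=R: final_score=NULL, provisional=NULL (all NULL) → NULL
item=S: final_score=NULL, provisional=NULL (all NULL) → NULL
item=T: final_score=69 → 69
item=X: final_score=19 → 19
item=Y: final_score=NULL, provisional=NULL (all NULL) → NULL

46, 100, 11, NULL, NULL, NULL, 69, 19, NULL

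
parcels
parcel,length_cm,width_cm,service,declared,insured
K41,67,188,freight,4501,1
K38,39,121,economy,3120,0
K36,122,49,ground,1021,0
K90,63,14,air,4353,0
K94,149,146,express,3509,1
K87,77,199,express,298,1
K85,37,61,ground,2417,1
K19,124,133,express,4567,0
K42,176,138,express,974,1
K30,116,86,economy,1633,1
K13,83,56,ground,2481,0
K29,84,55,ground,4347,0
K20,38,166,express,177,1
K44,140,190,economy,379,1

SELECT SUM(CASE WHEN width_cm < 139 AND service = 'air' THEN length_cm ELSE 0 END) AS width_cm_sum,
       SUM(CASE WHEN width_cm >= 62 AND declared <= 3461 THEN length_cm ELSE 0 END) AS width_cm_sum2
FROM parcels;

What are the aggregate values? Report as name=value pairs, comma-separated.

width_cm_sum=63, width_cm_sum2=586

[width_cm_sum: width_cm < 139 AND service = 'air']
parcel=K41: ✗
parcel=K38: ✗
parcel=K36: ✗
parcel=K90: ✓ → 63
parcel=K94: ✗
parcel=K87: ✗
parcel=K85: ✗
parcel=K19: ✗
parcel=K42: ✗
parcel=K30: ✗
parcel=K13: ✗
parcel=K29: ✗
parcel=K20: ✗
parcel=K44: ✗
width_cm_sum = 63
—
[width_cm_sum2: width_cm >= 62 AND declared <= 3461]
parcel=K41: ✗
parcel=K38: ✓ → 39
parcel=K36: ✗
parcel=K90: ✗
parcel=K94: ✗
parcel=K87: ✓ → 77
parcel=K85: ✗
parcel=K19: ✗
parcel=K42: ✓ → 176
parcel=K30: ✓ → 116
parcel=K13: ✗
parcel=K29: ✗
parcel=K20: ✓ → 38
parcel=K44: ✓ → 140
width_cm_sum2 = 39 + 77 + 176 + 116 + 38 + 140 = 586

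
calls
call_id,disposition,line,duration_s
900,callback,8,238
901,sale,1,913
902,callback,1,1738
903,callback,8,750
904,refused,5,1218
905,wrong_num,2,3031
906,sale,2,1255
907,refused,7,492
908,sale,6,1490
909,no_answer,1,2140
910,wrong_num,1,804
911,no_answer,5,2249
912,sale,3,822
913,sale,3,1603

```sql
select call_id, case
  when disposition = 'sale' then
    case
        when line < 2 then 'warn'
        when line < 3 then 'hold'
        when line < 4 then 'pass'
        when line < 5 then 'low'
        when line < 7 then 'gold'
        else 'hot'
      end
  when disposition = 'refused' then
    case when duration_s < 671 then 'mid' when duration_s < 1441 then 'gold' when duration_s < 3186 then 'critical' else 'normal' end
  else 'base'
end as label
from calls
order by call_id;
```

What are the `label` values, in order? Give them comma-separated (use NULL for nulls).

call_id=900: disposition='callback' → outer ELSE → base
call_id=901: disposition='sale' → inner[line < 2] → warn
call_id=902: disposition='callback' → outer ELSE → base
call_id=903: disposition='callback' → outer ELSE → base
call_id=904: disposition='refused' → inner[duration_s < 1441] → gold
call_id=905: disposition='wrong_num' → outer ELSE → base
call_id=906: disposition='sale' → inner[line < 3] → hold
call_id=907: disposition='refused' → inner[duration_s < 671] → mid
call_id=908: disposition='sale' → inner[line < 7] → gold
call_id=909: disposition='no_answer' → outer ELSE → base
call_id=910: disposition='wrong_num' → outer ELSE → base
call_id=911: disposition='no_answer' → outer ELSE → base
call_id=912: disposition='sale' → inner[line < 4] → pass
call_id=913: disposition='sale' → inner[line < 4] → pass

base, warn, base, base, gold, base, hold, mid, gold, base, base, base, pass, pass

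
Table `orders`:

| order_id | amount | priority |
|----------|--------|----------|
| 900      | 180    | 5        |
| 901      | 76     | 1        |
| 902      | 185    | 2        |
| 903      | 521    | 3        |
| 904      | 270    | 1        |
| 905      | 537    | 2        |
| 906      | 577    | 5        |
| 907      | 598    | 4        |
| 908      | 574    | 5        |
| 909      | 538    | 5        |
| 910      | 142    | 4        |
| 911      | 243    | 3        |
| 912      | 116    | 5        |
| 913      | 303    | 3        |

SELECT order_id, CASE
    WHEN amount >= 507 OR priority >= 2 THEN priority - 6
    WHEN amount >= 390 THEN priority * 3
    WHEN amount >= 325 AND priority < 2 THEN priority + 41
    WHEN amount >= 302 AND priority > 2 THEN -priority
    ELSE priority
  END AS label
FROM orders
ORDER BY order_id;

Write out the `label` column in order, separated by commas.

-1, 1, -4, -3, 1, -4, -1, -2, -1, -1, -2, -3, -1, -3

order_id=900: amount >= 507 OR priority >= 2 → -1
order_id=901: ELSE → 1
order_id=902: amount >= 507 OR priority >= 2 → -4
order_id=903: amount >= 507 OR priority >= 2 → -3
order_id=904: ELSE → 1
order_id=905: amount >= 507 OR priority >= 2 → -4
order_id=906: amount >= 507 OR priority >= 2 → -1
order_id=907: amount >= 507 OR priority >= 2 → -2
order_id=908: amount >= 507 OR priority >= 2 → -1
order_id=909: amount >= 507 OR priority >= 2 → -1
order_id=910: amount >= 507 OR priority >= 2 → -2
order_id=911: amount >= 507 OR priority >= 2 → -3
order_id=912: amount >= 507 OR priority >= 2 → -1
order_id=913: amount >= 507 OR priority >= 2 → -3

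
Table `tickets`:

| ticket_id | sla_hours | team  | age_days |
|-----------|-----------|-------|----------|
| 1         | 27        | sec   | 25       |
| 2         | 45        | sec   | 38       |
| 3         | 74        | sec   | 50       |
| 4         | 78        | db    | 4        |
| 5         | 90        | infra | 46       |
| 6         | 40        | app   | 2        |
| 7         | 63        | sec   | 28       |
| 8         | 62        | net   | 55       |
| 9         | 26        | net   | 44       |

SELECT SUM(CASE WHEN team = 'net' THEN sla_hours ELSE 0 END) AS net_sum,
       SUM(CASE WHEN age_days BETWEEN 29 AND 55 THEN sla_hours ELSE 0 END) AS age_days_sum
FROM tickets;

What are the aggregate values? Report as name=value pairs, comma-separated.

net_sum=88, age_days_sum=297

[net_sum: team = 'net']
ticket_id=1: ✗
ticket_id=2: ✗
ticket_id=3: ✗
ticket_id=4: ✗
ticket_id=5: ✗
ticket_id=6: ✗
ticket_id=7: ✗
ticket_id=8: ✓ → 62
ticket_id=9: ✓ → 26
net_sum = 62 + 26 = 88
—
[age_days_sum: age_days BETWEEN 29 AND 55]
ticket_id=1: ✗
ticket_id=2: ✓ → 45
ticket_id=3: ✓ → 74
ticket_id=4: ✗
ticket_id=5: ✓ → 90
ticket_id=6: ✗
ticket_id=7: ✗
ticket_id=8: ✓ → 62
ticket_id=9: ✓ → 26
age_days_sum = 45 + 74 + 90 + 62 + 26 = 297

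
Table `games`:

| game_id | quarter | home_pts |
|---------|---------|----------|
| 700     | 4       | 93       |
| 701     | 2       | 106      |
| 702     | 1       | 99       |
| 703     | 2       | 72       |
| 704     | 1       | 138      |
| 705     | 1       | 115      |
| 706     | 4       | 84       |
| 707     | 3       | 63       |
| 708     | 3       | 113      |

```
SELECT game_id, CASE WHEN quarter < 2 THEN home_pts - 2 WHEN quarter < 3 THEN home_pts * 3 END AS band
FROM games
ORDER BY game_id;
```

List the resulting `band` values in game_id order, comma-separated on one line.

game_id=700: (no match → NULL) → NULL
game_id=701: quarter < 3 → 318
game_id=702: quarter < 2 → 97
game_id=703: quarter < 3 → 216
game_id=704: quarter < 2 → 136
game_id=705: quarter < 2 → 113
game_id=706: (no match → NULL) → NULL
game_id=707: (no match → NULL) → NULL
game_id=708: (no match → NULL) → NULL

NULL, 318, 97, 216, 136, 113, NULL, NULL, NULL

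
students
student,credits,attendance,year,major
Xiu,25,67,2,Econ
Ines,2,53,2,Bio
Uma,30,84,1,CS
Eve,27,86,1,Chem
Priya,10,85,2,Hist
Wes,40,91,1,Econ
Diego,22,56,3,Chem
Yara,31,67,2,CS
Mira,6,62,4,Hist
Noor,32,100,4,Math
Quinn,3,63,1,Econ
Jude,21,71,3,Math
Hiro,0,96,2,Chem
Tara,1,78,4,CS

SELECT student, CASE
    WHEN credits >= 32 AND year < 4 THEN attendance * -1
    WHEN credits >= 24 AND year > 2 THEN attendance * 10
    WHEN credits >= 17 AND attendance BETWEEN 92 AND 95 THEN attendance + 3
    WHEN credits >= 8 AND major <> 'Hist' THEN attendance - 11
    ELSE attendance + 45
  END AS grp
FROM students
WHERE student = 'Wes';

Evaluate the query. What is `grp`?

student = Wes: credits=40, attendance=91, year=1, major=Econ.
credits >= 32 AND year < 4 → true → -91

-91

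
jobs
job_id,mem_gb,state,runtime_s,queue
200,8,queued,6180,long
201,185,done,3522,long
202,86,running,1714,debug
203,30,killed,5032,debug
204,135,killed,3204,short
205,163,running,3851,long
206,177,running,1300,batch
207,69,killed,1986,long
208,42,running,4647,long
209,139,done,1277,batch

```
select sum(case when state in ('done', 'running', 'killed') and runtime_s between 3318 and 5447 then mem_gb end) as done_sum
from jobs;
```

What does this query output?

job_id=200: ✗
job_id=201: ✓ → 185
job_id=202: ✗
job_id=203: ✓ → 30
job_id=204: ✗
job_id=205: ✓ → 163
job_id=206: ✗
job_id=207: ✗
job_id=208: ✓ → 42
job_id=209: ✗
done_sum = 185 + 30 + 163 + 42 = 420

420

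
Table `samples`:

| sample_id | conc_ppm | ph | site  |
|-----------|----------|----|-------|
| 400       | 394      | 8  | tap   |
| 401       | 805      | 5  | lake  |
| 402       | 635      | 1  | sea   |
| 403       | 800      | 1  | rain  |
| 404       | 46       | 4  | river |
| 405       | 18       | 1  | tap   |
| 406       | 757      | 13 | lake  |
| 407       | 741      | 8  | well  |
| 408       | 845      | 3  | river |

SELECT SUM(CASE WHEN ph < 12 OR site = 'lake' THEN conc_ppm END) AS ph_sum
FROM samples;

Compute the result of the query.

5041

sample_id=400: ✓ → 394
sample_id=401: ✓ → 805
sample_id=402: ✓ → 635
sample_id=403: ✓ → 800
sample_id=404: ✓ → 46
sample_id=405: ✓ → 18
sample_id=406: ✓ → 757
sample_id=407: ✓ → 741
sample_id=408: ✓ → 845
ph_sum = 394 + 805 + 635 + 800 + 46 + 18 + 757 + 741 + 845 = 5041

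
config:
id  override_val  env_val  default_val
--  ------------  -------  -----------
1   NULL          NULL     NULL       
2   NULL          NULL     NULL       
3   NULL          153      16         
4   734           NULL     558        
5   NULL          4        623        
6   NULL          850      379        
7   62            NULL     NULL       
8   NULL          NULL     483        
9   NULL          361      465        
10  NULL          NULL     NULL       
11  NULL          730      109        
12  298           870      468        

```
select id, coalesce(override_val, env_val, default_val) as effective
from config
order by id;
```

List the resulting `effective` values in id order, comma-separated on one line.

id=1: override_val=NULL, env_val=NULL, default_val=NULL (all NULL) → NULL
id=2: override_val=NULL, env_val=NULL, default_val=NULL (all NULL) → NULL
id=3: override_val=NULL, env_val=153 → 153
id=4: override_val=734 → 734
id=5: override_val=NULL, env_val=4 → 4
id=6: override_val=NULL, env_val=850 → 850
id=7: override_val=62 → 62
id=8: override_val=NULL, env_val=NULL, default_val=483 → 483
id=9: override_val=NULL, env_val=361 → 361
id=10: override_val=NULL, env_val=NULL, default_val=NULL (all NULL) → NULL
id=11: override_val=NULL, env_val=730 → 730
id=12: override_val=298 → 298

NULL, NULL, 153, 734, 4, 850, 62, 483, 361, NULL, 730, 298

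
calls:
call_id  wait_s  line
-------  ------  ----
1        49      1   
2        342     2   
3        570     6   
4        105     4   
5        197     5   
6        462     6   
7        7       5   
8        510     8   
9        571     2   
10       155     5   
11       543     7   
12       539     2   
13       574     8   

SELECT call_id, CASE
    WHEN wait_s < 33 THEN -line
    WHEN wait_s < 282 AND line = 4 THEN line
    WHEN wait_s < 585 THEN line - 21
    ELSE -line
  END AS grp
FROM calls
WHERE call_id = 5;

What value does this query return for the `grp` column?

-16

call_id = 5: wait_s=197, line=5.
wait_s < 33 → false
wait_s < 282 AND line = 4 → false
wait_s < 585 → true → -16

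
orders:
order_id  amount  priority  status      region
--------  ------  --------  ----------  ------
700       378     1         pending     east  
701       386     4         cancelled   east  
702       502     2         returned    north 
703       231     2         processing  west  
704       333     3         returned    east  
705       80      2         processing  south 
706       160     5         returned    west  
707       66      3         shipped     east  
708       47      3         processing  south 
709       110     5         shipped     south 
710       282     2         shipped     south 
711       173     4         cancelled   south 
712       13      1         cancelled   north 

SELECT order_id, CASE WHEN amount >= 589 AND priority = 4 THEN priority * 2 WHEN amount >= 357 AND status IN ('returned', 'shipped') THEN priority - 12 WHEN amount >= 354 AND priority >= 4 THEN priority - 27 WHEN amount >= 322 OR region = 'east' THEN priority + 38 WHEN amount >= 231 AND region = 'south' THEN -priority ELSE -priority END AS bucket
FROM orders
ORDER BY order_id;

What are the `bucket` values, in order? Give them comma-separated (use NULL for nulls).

39, -23, -10, -2, 41, -2, -5, 41, -3, -5, -2, -4, -1

order_id=700: amount >= 322 OR region = 'east' → 39
order_id=701: amount >= 354 AND priority >= 4 → -23
order_id=702: amount >= 357 AND status IN ('returned', 'shipped') → -10
order_id=703: ELSE → -2
order_id=704: amount >= 322 OR region = 'east' → 41
order_id=705: ELSE → -2
order_id=706: ELSE → -5
order_id=707: amount >= 322 OR region = 'east' → 41
order_id=708: ELSE → -3
order_id=709: ELSE → -5
order_id=710: amount >= 231 AND region = 'south' → -2
order_id=711: ELSE → -4
order_id=712: ELSE → -1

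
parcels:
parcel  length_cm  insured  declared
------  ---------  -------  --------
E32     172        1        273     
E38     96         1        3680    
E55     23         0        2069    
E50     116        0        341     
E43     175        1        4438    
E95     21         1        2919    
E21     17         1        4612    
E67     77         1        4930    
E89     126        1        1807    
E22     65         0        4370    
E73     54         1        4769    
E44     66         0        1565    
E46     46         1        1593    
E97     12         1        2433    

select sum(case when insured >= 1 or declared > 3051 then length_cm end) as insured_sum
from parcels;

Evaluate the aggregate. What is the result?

parcel=E32: ✓ → 172
parcel=E38: ✓ → 96
parcel=E55: ✗
parcel=E50: ✗
parcel=E43: ✓ → 175
parcel=E95: ✓ → 21
parcel=E21: ✓ → 17
parcel=E67: ✓ → 77
parcel=E89: ✓ → 126
parcel=E22: ✓ → 65
parcel=E73: ✓ → 54
parcel=E44: ✗
parcel=E46: ✓ → 46
parcel=E97: ✓ → 12
insured_sum = 172 + 96 + 175 + 21 + 17 + 77 + 126 + 65 + 54 + 46 + 12 = 861

861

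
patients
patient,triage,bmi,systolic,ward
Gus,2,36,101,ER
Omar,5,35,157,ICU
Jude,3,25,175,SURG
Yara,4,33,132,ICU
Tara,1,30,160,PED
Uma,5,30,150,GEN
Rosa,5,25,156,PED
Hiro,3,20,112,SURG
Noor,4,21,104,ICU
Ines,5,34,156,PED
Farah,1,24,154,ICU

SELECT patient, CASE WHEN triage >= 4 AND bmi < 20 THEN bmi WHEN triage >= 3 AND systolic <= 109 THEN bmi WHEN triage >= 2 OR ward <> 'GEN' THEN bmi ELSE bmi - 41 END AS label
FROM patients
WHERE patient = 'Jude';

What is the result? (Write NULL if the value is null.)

patient = Jude: triage=3, bmi=25, systolic=175, ward=SURG.
triage >= 4 AND bmi < 20 → false
triage >= 3 AND systolic <= 109 → false
triage >= 2 OR ward <> 'GEN' → true → 25

25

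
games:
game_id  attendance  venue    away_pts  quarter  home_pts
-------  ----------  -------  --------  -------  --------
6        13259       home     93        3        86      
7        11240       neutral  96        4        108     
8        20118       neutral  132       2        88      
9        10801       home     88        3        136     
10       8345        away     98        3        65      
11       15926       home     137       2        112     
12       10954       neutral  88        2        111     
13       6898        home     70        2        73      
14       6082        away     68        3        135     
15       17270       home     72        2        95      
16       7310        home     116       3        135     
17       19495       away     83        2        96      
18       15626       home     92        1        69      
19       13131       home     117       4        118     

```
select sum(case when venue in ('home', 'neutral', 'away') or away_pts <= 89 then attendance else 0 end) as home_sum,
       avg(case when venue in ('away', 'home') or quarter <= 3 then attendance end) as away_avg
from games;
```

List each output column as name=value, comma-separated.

[home_sum: venue in ('home', 'neutral', 'away') or away_pts <= 89]
game_id=6: ✓ → 13259
game_id=7: ✓ → 11240
game_id=8: ✓ → 20118
game_id=9: ✓ → 10801
game_id=10: ✓ → 8345
game_id=11: ✓ → 15926
game_id=12: ✓ → 10954
game_id=13: ✓ → 6898
game_id=14: ✓ → 6082
game_id=15: ✓ → 17270
game_id=16: ✓ → 7310
game_id=17: ✓ → 19495
game_id=18: ✓ → 15626
game_id=19: ✓ → 13131
home_sum = 13259 + 11240 + 20118 + 10801 + 8345 + 15926 + 10954 + 6898 + 6082 + 17270 + 7310 + 19495 + 15626 + 13131 = 176455
—
[away_avg: venue in ('away', 'home') or quarter <= 3]
game_id=6: ✓ → 13259
game_id=7: ✗
game_id=8: ✓ → 20118
game_id=9: ✓ → 10801
game_id=10: ✓ → 8345
game_id=11: ✓ → 15926
game_id=12: ✓ → 10954
game_id=13: ✓ → 6898
game_id=14: ✓ → 6082
game_id=15: ✓ → 17270
game_id=16: ✓ → 7310
game_id=17: ✓ → 19495
game_id=18: ✓ → 15626
game_id=19: ✓ → 13131
away_avg = (13259 + 20118 + 10801 + 8345 + 15926 + 10954 + 6898 + 6082 + 17270 + 7310 + 19495 + 15626 + 13131) / 13 = 12708.8461538462

home_sum=176455, away_avg=12708.8461538462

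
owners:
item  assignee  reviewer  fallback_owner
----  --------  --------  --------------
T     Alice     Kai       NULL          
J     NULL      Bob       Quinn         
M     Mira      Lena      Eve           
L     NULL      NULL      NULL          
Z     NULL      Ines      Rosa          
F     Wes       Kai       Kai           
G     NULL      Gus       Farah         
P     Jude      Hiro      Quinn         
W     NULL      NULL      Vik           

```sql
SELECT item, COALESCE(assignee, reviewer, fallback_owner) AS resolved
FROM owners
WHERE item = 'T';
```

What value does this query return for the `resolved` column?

item = T: assignee=Alice, reviewer=Kai, fallback_owner=NULL.
assignee=Alice → Alice

Alice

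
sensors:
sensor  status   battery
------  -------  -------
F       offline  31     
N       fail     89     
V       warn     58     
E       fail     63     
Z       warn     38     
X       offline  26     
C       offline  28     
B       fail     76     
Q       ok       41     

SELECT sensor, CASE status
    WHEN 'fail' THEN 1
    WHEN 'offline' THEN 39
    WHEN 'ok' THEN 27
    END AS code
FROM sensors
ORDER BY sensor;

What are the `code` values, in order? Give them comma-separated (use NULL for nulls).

1, 39, 1, 39, 1, 27, NULL, 39, NULL

sensor=B: status='fail' → 1
sensor=C: status='offline' → 39
sensor=E: status='fail' → 1
sensor=F: status='offline' → 39
sensor=N: status='fail' → 1
sensor=Q: status='ok' → 27
sensor=V: (no match → NULL) → NULL
sensor=X: status='offline' → 39
sensor=Z: (no match → NULL) → NULL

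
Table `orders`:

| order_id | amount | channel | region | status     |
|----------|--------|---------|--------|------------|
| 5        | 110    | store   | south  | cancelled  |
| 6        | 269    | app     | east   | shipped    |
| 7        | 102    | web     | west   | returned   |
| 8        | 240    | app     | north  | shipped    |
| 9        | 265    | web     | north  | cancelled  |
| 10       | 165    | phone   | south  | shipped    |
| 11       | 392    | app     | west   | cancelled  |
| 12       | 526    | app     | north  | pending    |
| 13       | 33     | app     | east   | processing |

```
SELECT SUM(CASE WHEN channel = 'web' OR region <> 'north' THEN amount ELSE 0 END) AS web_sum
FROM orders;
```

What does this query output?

order_id=5: ✓ → 110
order_id=6: ✓ → 269
order_id=7: ✓ → 102
order_id=8: ✗
order_id=9: ✓ → 265
order_id=10: ✓ → 165
order_id=11: ✓ → 392
order_id=12: ✗
order_id=13: ✓ → 33
web_sum = 110 + 269 + 102 + 265 + 165 + 392 + 33 = 1336

1336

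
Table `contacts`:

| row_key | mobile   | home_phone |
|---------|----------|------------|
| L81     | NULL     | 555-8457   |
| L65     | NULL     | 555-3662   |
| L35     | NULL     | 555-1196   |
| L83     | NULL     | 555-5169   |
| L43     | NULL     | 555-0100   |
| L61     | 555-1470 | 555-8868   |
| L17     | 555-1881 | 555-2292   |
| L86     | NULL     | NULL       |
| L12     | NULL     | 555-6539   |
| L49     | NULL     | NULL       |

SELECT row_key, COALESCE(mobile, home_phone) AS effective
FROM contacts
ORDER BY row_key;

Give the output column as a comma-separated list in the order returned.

555-6539, 555-1881, 555-1196, 555-0100, NULL, 555-1470, 555-3662, 555-8457, 555-5169, NULL

row_key=L12: mobile=NULL, home_phone=555-6539 → 555-6539
row_key=L17: mobile=555-1881 → 555-1881
row_key=L35: mobile=NULL, home_phone=555-1196 → 555-1196
row_key=L43: mobile=NULL, home_phone=555-0100 → 555-0100
row_key=L49: mobile=NULL, home_phone=NULL (all NULL) → NULL
row_key=L61: mobile=555-1470 → 555-1470
row_key=L65: mobile=NULL, home_phone=555-3662 → 555-3662
row_key=L81: mobile=NULL, home_phone=555-8457 → 555-8457
row_key=L83: mobile=NULL, home_phone=555-5169 → 555-5169
row_key=L86: mobile=NULL, home_phone=NULL (all NULL) → NULL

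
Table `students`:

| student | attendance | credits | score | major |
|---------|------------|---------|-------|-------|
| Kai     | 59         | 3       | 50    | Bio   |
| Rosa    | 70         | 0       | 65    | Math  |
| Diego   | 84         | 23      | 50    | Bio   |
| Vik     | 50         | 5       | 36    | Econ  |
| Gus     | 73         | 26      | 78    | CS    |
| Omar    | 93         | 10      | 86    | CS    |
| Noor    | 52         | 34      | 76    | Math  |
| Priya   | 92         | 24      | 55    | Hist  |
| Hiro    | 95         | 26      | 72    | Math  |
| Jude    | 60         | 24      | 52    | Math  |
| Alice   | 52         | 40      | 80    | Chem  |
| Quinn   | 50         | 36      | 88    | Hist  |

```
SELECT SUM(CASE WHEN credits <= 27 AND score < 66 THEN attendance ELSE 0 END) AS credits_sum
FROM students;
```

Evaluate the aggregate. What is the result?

415

student=Kai: ✓ → 59
student=Rosa: ✓ → 70
student=Diego: ✓ → 84
student=Vik: ✓ → 50
student=Gus: ✗
student=Omar: ✗
student=Noor: ✗
student=Priya: ✓ → 92
student=Hiro: ✗
student=Jude: ✓ → 60
student=Alice: ✗
student=Quinn: ✗
credits_sum = 59 + 70 + 84 + 50 + 92 + 60 = 415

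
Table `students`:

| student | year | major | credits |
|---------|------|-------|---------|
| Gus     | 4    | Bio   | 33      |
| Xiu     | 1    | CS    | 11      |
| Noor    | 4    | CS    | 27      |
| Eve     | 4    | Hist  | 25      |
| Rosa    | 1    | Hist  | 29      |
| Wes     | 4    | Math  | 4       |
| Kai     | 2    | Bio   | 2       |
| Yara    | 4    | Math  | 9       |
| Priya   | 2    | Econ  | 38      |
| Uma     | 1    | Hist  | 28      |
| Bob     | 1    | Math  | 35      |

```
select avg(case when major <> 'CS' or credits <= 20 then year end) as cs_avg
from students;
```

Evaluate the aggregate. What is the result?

student=Gus: ✓ → 4
student=Xiu: ✓ → 1
student=Noor: ✗
student=Eve: ✓ → 4
student=Rosa: ✓ → 1
student=Wes: ✓ → 4
student=Kai: ✓ → 2
student=Yara: ✓ → 4
student=Priya: ✓ → 2
student=Uma: ✓ → 1
student=Bob: ✓ → 1
cs_avg = (4 + 1 + 4 + 1 + 4 + 2 + 4 + 2 + 1 + 1) / 10 = 2.4

2.4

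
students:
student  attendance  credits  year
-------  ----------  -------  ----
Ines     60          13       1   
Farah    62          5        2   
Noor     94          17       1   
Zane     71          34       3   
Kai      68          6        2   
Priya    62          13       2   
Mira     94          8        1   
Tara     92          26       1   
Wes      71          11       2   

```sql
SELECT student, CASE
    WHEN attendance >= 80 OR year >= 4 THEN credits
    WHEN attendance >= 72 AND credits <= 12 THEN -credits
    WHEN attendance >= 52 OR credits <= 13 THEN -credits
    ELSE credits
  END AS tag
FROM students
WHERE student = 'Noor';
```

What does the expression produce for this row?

17

student = Noor: attendance=94, credits=17, year=1.
attendance >= 80 OR year >= 4 → true → 17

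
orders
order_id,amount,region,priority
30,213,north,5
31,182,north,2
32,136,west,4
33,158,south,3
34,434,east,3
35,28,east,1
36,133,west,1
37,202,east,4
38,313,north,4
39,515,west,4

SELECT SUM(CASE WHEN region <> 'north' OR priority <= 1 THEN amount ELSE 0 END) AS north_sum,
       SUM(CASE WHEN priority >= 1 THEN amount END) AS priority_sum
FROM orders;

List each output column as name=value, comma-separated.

[north_sum: region <> 'north' OR priority <= 1]
order_id=30: ✗
order_id=31: ✗
order_id=32: ✓ → 136
order_id=33: ✓ → 158
order_id=34: ✓ → 434
order_id=35: ✓ → 28
order_id=36: ✓ → 133
order_id=37: ✓ → 202
order_id=38: ✗
order_id=39: ✓ → 515
north_sum = 136 + 158 + 434 + 28 + 133 + 202 + 515 = 1606
—
[priority_sum: priority >= 1]
order_id=30: ✓ → 213
order_id=31: ✓ → 182
order_id=32: ✓ → 136
order_id=33: ✓ → 158
order_id=34: ✓ → 434
order_id=35: ✓ → 28
order_id=36: ✓ → 133
order_id=37: ✓ → 202
order_id=38: ✓ → 313
order_id=39: ✓ → 515
priority_sum = 213 + 182 + 136 + 158 + 434 + 28 + 133 + 202 + 313 + 515 = 2314

north_sum=1606, priority_sum=2314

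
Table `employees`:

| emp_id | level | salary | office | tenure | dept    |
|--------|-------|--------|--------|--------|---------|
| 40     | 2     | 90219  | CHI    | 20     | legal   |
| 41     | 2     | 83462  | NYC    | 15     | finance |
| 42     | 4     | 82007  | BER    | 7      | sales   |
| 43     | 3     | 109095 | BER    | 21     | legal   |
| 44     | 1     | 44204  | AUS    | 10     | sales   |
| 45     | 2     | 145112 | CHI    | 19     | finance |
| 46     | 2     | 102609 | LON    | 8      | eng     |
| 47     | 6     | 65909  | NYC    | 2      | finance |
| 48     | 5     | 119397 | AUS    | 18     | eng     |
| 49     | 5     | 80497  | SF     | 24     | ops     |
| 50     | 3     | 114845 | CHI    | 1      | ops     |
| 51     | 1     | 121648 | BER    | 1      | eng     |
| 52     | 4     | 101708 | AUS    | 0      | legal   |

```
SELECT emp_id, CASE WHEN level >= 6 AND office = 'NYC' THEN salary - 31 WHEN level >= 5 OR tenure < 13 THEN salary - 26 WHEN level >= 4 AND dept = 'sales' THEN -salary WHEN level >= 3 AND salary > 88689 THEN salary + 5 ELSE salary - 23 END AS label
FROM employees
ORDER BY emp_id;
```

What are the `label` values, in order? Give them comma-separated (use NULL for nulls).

emp_id=40: ELSE → 90196
emp_id=41: ELSE → 83439
emp_id=42: level >= 5 OR tenure < 13 → 81981
emp_id=43: level >= 3 AND salary > 88689 → 109100
emp_id=44: level >= 5 OR tenure < 13 → 44178
emp_id=45: ELSE → 145089
emp_id=46: level >= 5 OR tenure < 13 → 102583
emp_id=47: level >= 6 AND office = 'NYC' → 65878
emp_id=48: level >= 5 OR tenure < 13 → 119371
emp_id=49: level >= 5 OR tenure < 13 → 80471
emp_id=50: level >= 5 OR tenure < 13 → 114819
emp_id=51: level >= 5 OR tenure < 13 → 121622
emp_id=52: level >= 5 OR tenure < 13 → 101682

90196, 83439, 81981, 109100, 44178, 145089, 102583, 65878, 119371, 80471, 114819, 121622, 101682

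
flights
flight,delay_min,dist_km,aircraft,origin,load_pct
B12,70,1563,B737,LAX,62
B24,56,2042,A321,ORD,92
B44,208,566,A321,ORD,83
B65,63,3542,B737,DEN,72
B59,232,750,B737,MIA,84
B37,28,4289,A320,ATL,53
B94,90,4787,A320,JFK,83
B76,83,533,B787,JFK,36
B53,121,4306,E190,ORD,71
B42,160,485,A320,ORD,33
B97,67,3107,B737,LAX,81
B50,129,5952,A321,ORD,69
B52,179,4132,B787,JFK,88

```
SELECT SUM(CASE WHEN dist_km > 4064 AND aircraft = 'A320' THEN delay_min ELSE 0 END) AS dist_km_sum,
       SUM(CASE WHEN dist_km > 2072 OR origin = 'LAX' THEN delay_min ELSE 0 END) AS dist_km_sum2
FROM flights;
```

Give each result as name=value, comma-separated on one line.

[dist_km_sum: dist_km > 4064 AND aircraft = 'A320']
flight=B12: ✗
flight=B24: ✗
flight=B44: ✗
flight=B65: ✗
flight=B59: ✗
flight=B37: ✓ → 28
flight=B94: ✓ → 90
flight=B76: ✗
flight=B53: ✗
flight=B42: ✗
flight=B97: ✗
flight=B50: ✗
flight=B52: ✗
dist_km_sum = 28 + 90 = 118
—
[dist_km_sum2: dist_km > 2072 OR origin = 'LAX']
flight=B12: ✓ → 70
flight=B24: ✗
flight=B44: ✗
flight=B65: ✓ → 63
flight=B59: ✗
flight=B37: ✓ → 28
flight=B94: ✓ → 90
flight=B76: ✗
flight=B53: ✓ → 121
flight=B42: ✗
flight=B97: ✓ → 67
flight=B50: ✓ → 129
flight=B52: ✓ → 179
dist_km_sum2 = 70 + 63 + 28 + 90 + 121 + 67 + 129 + 179 = 747

dist_km_sum=118, dist_km_sum2=747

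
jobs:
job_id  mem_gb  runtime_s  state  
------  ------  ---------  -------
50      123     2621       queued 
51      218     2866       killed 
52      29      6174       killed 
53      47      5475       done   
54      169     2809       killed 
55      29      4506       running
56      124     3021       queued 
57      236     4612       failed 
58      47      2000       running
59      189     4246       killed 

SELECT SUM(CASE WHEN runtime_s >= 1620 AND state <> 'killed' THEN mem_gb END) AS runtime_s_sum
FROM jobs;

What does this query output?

606

job_id=50: ✓ → 123
job_id=51: ✗
job_id=52: ✗
job_id=53: ✓ → 47
job_id=54: ✗
job_id=55: ✓ → 29
job_id=56: ✓ → 124
job_id=57: ✓ → 236
job_id=58: ✓ → 47
job_id=59: ✗
runtime_s_sum = 123 + 47 + 29 + 124 + 236 + 47 = 606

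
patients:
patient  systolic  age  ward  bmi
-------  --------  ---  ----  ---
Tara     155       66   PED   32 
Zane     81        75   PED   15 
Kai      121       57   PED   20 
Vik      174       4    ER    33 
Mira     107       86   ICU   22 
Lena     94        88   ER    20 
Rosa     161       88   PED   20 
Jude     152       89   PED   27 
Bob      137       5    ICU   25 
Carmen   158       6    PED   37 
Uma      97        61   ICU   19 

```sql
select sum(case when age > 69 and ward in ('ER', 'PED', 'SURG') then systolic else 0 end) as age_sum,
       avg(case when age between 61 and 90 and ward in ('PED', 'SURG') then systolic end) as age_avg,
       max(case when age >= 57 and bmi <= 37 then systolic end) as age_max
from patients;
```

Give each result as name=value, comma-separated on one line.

age_sum=488, age_avg=137.25, age_max=161

[age_sum: age > 69 and ward in ('ER', 'PED', 'SURG')]
patient=Tara: ✗
patient=Zane: ✓ → 81
patient=Kai: ✗
patient=Vik: ✗
patient=Mira: ✗
patient=Lena: ✓ → 94
patient=Rosa: ✓ → 161
patient=Jude: ✓ → 152
patient=Bob: ✗
patient=Carmen: ✗
patient=Uma: ✗
age_sum = 81 + 94 + 161 + 152 = 488
—
[age_avg: age between 61 and 90 and ward in ('PED', 'SURG')]
patient=Tara: ✓ → 155
patient=Zane: ✓ → 81
patient=Kai: ✗
patient=Vik: ✗
patient=Mira: ✗
patient=Lena: ✗
patient=Rosa: ✓ → 161
patient=Jude: ✓ → 152
patient=Bob: ✗
patient=Carmen: ✗
patient=Uma: ✗
age_avg = (155 + 81 + 161 + 152) / 4 = 137.25
—
[age_max: age >= 57 and bmi <= 37]
patient=Tara: ✓ → 155
patient=Zane: ✓ → 81
patient=Kai: ✓ → 121
patient=Vik: ✗
patient=Mira: ✓ → 107
patient=Lena: ✓ → 94
patient=Rosa: ✓ → 161
patient=Jude: ✓ → 152
patient=Bob: ✗
patient=Carmen: ✗
patient=Uma: ✓ → 97
age_max = MAX(155, 81, 121, 107, 94, 161, 152, 97) = 161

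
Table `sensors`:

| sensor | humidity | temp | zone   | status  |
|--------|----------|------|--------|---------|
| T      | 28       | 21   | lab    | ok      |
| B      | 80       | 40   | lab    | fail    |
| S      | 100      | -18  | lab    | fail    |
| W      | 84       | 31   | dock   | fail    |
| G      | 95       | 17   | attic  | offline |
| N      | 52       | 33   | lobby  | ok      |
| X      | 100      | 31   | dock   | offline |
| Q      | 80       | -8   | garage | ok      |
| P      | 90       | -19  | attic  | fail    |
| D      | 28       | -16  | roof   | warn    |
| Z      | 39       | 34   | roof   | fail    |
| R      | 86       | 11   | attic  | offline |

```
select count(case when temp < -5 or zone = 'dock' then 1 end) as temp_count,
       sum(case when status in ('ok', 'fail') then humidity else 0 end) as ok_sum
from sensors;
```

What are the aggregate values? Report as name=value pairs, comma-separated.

temp_count=6, ok_sum=553

[temp_count: temp < -5 or zone = 'dock']
sensor=T: ✗
sensor=B: ✗
sensor=S: ✓ → 1
sensor=W: ✓ → 1
sensor=G: ✗
sensor=N: ✗
sensor=X: ✓ → 1
sensor=Q: ✓ → 1
sensor=P: ✓ → 1
sensor=D: ✓ → 1
sensor=Z: ✗
sensor=R: ✗
temp_count = COUNT(1, 1, 1, 1, 1, 1) = 6
—
[ok_sum: status in ('ok', 'fail')]
sensor=T: ✓ → 28
sensor=B: ✓ → 80
sensor=S: ✓ → 100
sensor=W: ✓ → 84
sensor=G: ✗
sensor=N: ✓ → 52
sensor=X: ✗
sensor=Q: ✓ → 80
sensor=P: ✓ → 90
sensor=D: ✗
sensor=Z: ✓ → 39
sensor=R: ✗
ok_sum = 28 + 80 + 100 + 84 + 52 + 80 + 90 + 39 = 553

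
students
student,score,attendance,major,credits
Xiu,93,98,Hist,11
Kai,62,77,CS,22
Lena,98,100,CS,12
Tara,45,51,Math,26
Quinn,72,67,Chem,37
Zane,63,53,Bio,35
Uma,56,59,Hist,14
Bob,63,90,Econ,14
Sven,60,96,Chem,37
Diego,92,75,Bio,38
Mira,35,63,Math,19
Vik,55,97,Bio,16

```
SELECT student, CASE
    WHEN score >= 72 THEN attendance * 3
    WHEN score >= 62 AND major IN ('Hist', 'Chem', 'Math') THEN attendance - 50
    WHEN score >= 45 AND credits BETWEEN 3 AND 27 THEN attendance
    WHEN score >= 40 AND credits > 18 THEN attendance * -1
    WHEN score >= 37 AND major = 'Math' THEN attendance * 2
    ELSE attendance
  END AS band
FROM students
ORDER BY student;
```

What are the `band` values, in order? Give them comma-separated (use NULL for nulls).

90, 225, 77, 300, 63, 201, -96, 51, 59, 97, 294, -53

student=Bob: score >= 45 AND credits BETWEEN 3 AND 27 → 90
student=Diego: score >= 72 → 225
student=Kai: score >= 45 AND credits BETWEEN 3 AND 27 → 77
student=Lena: score >= 72 → 300
student=Mira: ELSE → 63
student=Quinn: score >= 72 → 201
student=Sven: score >= 40 AND credits > 18 → -96
student=Tara: score >= 45 AND credits BETWEEN 3 AND 27 → 51
student=Uma: score >= 45 AND credits BETWEEN 3 AND 27 → 59
student=Vik: score >= 45 AND credits BETWEEN 3 AND 27 → 97
student=Xiu: score >= 72 → 294
student=Zane: score >= 40 AND credits > 18 → -53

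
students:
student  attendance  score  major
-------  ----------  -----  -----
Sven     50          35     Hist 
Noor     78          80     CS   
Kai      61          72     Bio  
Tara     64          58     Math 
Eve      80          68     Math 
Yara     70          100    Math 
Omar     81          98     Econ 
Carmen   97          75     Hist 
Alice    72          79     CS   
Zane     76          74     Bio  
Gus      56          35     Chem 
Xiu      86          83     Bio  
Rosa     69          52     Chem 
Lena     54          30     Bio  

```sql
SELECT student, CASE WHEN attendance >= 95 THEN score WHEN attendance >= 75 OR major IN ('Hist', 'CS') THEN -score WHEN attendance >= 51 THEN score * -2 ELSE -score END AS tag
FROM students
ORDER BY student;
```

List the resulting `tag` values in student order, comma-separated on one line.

student=Alice: attendance >= 75 OR major IN ('Hist', 'CS') → -79
student=Carmen: attendance >= 95 → 75
student=Eve: attendance >= 75 OR major IN ('Hist', 'CS') → -68
student=Gus: attendance >= 51 → -70
student=Kai: attendance >= 51 → -144
student=Lena: attendance >= 51 → -60
student=Noor: attendance >= 75 OR major IN ('Hist', 'CS') → -80
student=Omar: attendance >= 75 OR major IN ('Hist', 'CS') → -98
student=Rosa: attendance >= 51 → -104
student=Sven: attendance >= 75 OR major IN ('Hist', 'CS') → -35
student=Tara: attendance >= 51 → -116
student=Xiu: attendance >= 75 OR major IN ('Hist', 'CS') → -83
student=Yara: attendance >= 51 → -200
student=Zane: attendance >= 75 OR major IN ('Hist', 'CS') → -74

-79, 75, -68, -70, -144, -60, -80, -98, -104, -35, -116, -83, -200, -74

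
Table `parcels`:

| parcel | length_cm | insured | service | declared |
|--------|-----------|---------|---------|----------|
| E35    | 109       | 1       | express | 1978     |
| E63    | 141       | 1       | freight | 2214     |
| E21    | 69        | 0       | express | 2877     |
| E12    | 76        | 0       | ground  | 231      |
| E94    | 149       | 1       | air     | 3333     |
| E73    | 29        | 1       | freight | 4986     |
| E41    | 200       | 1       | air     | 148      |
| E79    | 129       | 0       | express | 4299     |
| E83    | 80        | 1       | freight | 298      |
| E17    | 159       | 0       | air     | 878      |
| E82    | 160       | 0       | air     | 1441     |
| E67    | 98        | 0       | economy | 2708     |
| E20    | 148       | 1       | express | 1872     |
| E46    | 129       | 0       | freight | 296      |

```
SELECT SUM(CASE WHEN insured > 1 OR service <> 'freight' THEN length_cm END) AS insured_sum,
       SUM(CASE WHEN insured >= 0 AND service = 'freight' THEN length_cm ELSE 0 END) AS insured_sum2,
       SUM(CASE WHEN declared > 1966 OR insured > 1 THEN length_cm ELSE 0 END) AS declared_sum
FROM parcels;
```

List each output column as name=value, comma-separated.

[insured_sum: insured > 1 OR service <> 'freight']
parcel=E35: ✓ → 109
parcel=E63: ✗
parcel=E21: ✓ → 69
parcel=E12: ✓ → 76
parcel=E94: ✓ → 149
parcel=E73: ✗
parcel=E41: ✓ → 200
parcel=E79: ✓ → 129
parcel=E83: ✗
parcel=E17: ✓ → 159
parcel=E82: ✓ → 160
parcel=E67: ✓ → 98
parcel=E20: ✓ → 148
parcel=E46: ✗
insured_sum = 109 + 69 + 76 + 149 + 200 + 129 + 159 + 160 + 98 + 148 = 1297
—
[insured_sum2: insured >= 0 AND service = 'freight']
parcel=E35: ✗
parcel=E63: ✓ → 141
parcel=E21: ✗
parcel=E12: ✗
parcel=E94: ✗
parcel=E73: ✓ → 29
parcel=E41: ✗
parcel=E79: ✗
parcel=E83: ✓ → 80
parcel=E17: ✗
parcel=E82: ✗
parcel=E67: ✗
parcel=E20: ✗
parcel=E46: ✓ → 129
insured_sum2 = 141 + 29 + 80 + 129 = 379
—
[declared_sum: declared > 1966 OR insured > 1]
parcel=E35: ✓ → 109
parcel=E63: ✓ → 141
parcel=E21: ✓ → 69
parcel=E12: ✗
parcel=E94: ✓ → 149
parcel=E73: ✓ → 29
parcel=E41: ✗
parcel=E79: ✓ → 129
parcel=E83: ✗
parcel=E17: ✗
parcel=E82: ✗
parcel=E67: ✓ → 98
parcel=E20: ✗
parcel=E46: ✗
declared_sum = 109 + 141 + 69 + 149 + 29 + 129 + 98 = 724

insured_sum=1297, insured_sum2=379, declared_sum=724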